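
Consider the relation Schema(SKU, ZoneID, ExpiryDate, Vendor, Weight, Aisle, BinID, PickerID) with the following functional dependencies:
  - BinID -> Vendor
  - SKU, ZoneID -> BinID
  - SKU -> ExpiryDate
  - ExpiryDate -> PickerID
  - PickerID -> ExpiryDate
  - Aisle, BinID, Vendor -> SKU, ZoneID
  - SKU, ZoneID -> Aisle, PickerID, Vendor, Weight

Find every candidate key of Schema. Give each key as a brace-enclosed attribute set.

{Aisle, BinID} is a candidate key since {Aisle, BinID}⁺ = {Aisle, BinID, ExpiryDate, PickerID, SKU, Vendor, Weight, ZoneID} covers every attribute.
{SKU, ZoneID} is a candidate key since {SKU, ZoneID}⁺ = {Aisle, BinID, ExpiryDate, PickerID, SKU, Vendor, Weight, ZoneID} covers every attribute.
These are minimal and exhaustive — every other superkey contains one of them.

{Aisle, BinID}, {SKU, ZoneID}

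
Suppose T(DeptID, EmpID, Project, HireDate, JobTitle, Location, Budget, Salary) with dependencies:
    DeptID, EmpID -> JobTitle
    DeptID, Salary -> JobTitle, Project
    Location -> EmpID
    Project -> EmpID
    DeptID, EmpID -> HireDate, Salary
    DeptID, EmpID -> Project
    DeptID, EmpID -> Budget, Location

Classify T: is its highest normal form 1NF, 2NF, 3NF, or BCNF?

3NF

Candidate keys: {DeptID, EmpID}, {DeptID, Location}, {DeptID, Project}, {DeptID, Salary}. Prime attributes: {DeptID, EmpID, Location, Project, Salary}.
For Location -> EmpID we have {Location}⁺ = {EmpID, Location}; {Location} is not a superkey, so BCNF fails.
Its right-hand attributes {EmpID} are all prime, as are those of every other non-superkey FD — the relation is in 3NF.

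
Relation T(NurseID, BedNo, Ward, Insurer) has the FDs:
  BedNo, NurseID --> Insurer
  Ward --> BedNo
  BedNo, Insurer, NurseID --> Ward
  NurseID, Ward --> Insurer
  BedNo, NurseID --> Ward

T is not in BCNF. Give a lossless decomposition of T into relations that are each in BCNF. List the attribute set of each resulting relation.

{BedNo, Ward}; {Insurer, NurseID, Ward}

Candidate keys of the original relation: {BedNo, NurseID}, {NurseID, Ward}.
{BedNo, Insurer, NurseID, Ward}: {Ward} determines {BedNo, Ward} here but is not a superkey — split on Ward --> BedNo, giving {BedNo, Ward} and {Insurer, NurseID, Ward}.
{BedNo, Ward} is in BCNF.
{Insurer, NurseID, Ward} is in BCNF.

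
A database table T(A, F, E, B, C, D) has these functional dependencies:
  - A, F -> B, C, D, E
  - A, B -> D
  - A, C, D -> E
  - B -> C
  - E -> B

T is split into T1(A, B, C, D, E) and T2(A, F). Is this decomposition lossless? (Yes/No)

The shared attributes are {A} and {A}⁺ = {A}.
The closure covers neither T1 nor T2 entirely; the join is not lossless.

No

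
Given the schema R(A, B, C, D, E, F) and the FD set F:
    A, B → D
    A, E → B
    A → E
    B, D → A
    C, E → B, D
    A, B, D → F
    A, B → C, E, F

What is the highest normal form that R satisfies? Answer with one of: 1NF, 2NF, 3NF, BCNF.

BCNF

Candidate keys: {A}, {B, D}, {C, E}. Prime attributes: {A, B, C, D, E}.
Every FD has a superkey on the left, so the relation is in BCNF.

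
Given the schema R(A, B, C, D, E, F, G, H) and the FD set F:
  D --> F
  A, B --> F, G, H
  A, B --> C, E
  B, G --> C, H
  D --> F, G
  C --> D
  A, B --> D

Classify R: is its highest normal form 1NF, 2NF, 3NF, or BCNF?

Candidate key: {A, B}. Prime attributes: {A, B}.
D --> F breaks BCNF: {D}⁺ = {D, F, G}, so {D} is not a superkey.
D --> F has non-prime {F} on the right and a non-superkey on the left, so 3NF fails.
No non-prime attribute depends on a proper subset of any candidate key, so 2NF holds.

2NF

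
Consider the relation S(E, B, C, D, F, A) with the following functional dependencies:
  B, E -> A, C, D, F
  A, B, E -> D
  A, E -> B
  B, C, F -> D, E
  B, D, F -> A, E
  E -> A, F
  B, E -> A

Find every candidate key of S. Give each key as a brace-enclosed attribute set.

{B, C, F}, {B, D, F}, {E}

{E} is a candidate key since {E}⁺ = {A, B, C, D, E, F} covers every attribute.
{B, C, F} is a candidate key since {B, C, F}⁺ = {A, B, C, D, E, F} covers every attribute.
{B, D, F} is a candidate key since {B, D, F}⁺ = {A, B, C, D, E, F} covers every attribute.
Any other superkey properly contains one of these, so there are no further candidate keys.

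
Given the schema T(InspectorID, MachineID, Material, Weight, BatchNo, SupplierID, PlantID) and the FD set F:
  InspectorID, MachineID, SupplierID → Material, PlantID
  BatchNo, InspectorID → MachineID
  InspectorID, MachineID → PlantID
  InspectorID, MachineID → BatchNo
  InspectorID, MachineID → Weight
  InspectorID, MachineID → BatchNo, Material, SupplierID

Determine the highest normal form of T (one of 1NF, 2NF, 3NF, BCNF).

Candidate keys: {BatchNo, InspectorID}, {InspectorID, MachineID}. Prime attributes: {BatchNo, InspectorID, MachineID}.
Each dependency's left side is a superkey — BCNF holds.

BCNF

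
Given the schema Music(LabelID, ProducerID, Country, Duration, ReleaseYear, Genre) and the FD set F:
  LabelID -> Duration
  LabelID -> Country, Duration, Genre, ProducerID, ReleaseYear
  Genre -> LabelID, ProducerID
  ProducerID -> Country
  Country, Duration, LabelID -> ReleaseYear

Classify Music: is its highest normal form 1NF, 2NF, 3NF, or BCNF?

Candidate keys: {Genre}, {LabelID}. Prime attributes: {Genre, LabelID}.
ProducerID -> Country breaks BCNF: {ProducerID}⁺ = {Country, ProducerID}, so {ProducerID} is not a superkey.
ProducerID -> Country has non-prime {Country} on the right and a non-superkey on the left, so 3NF fails.
Every candidate key is a single attribute, so no partial dependency is possible; 2NF holds.

2NF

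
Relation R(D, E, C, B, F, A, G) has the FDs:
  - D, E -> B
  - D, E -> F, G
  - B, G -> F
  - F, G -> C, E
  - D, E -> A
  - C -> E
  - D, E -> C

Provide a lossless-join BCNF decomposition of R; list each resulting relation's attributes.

{A, B, D, G}; {B, F, G}; {C, E}; {C, F, G}

Candidate keys of the original relation: {B, D, G}, {C, D}, {D, E}, {D, F, G}.
Within {A, B, C, D, E, F, G}: {B, G}⁺ ∩ {A, B, C, D, E, F, G} = {B, C, E, F, G}, not the whole set, so B, G -> C, E, F violates BCNF; decompose into {B, C, E, F, G} and {A, B, D, G}.
Within {B, C, E, F, G}: {F, G}⁺ ∩ {B, C, E, F, G} = {C, E, F, G}, not the whole set, so F, G -> C, E violates BCNF; decompose into {C, E, F, G} and {B, F, G}.
Within {C, E, F, G}: {C}⁺ ∩ {C, E, F, G} = {C, E}, not the whole set, so C -> E violates BCNF; decompose into {C, E} and {C, F, G}.
{C, E} is in BCNF.
{C, F, G} is in BCNF.
{B, F, G} is in BCNF.
{A, B, D, G} is in BCNF.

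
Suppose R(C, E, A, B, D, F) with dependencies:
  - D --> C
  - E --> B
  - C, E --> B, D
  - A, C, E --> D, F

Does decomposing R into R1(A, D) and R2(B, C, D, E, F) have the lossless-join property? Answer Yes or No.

Common attributes: {D}; their closure is {C, D}.
R1 ⊄ {C, D} and R2 ⊄ {C, D}, so the split is lossy.

No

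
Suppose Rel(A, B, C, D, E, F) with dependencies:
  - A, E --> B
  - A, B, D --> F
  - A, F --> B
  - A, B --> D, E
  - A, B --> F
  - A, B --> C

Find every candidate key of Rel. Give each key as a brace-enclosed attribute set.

Attributes never on any right-hand side: {A} — every candidate key must contain it.
{A, B}⁺ = {A, B, C, D, E, F} — all of the relation — so {A, B} is a candidate key.
{A, E}⁺ = {A, B, C, D, E, F} — all of the relation — so {A, E} is a candidate key.
{A, F}⁺ = {A, B, C, D, E, F} — all of the relation — so {A, F} is a candidate key.
Any other superkey properly contains one of these, so there are no further candidate keys.

{A, B}, {A, E}, {A, F}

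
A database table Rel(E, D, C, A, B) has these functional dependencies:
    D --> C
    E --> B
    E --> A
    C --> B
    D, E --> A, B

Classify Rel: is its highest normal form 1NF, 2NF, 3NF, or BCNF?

1NF

Candidate key: {D, E}. Prime attributes: {D, E}.
D --> C breaks BCNF: {D}⁺ = {B, C, D}, so {D} is not a superkey.
Because {C} is non-prime and the left side of D --> C is not a superkey, the relation is not in 3NF.
{D} is a proper subset of the key {D, E}, and {D}⁺ contains the non-prime attributes {B, C} — a partial dependency, so 2NF is violated.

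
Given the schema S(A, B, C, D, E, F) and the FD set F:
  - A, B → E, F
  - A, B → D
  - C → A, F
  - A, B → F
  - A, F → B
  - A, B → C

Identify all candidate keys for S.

{A, B}, {A, F}, {C}

{C}⁺ = {A, B, C, D, E, F} — all of the relation — so {C} is a candidate key.
{A, B}⁺ = {A, B, C, D, E, F} — all of the relation — so {A, B} is a candidate key.
{A, F}⁺ = {A, B, C, D, E, F} — all of the relation — so {A, F} is a candidate key.
No proper subset of any of these is a key, and no other minimal superkey exists.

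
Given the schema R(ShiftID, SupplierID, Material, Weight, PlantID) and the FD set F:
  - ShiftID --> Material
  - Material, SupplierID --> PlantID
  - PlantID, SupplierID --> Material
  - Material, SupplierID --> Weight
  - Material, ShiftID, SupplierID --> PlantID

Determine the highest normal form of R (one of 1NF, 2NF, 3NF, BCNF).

Candidate key: {ShiftID, SupplierID}. Prime attributes: {ShiftID, SupplierID}.
ShiftID --> Material breaks BCNF: {ShiftID}⁺ = {Material, ShiftID}, so {ShiftID} is not a superkey.
ShiftID --> Material has non-prime {Material} on the right and a non-superkey on the left, so 3NF fails.
Since {ShiftID} ⊂ {ShiftID, SupplierID} and {ShiftID}⁺ ⊇ {Material} with {Material} non-prime, there is a partial dependency; 2NF fails.

1NF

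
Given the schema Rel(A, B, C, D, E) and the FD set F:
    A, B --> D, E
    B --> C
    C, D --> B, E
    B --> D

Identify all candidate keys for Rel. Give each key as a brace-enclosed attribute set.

{A, B}, {A, C, D}

No FD produces {A}, so it must be in every candidate key.
{A, B}⁺ = {A, B, C, D, E} — all of the relation — so {A, B} is a candidate key.
{A, C, D}⁺ = {A, B, C, D, E} — all of the relation — so {A, C, D} is a candidate key.
These are minimal and exhaustive — every other superkey contains one of them.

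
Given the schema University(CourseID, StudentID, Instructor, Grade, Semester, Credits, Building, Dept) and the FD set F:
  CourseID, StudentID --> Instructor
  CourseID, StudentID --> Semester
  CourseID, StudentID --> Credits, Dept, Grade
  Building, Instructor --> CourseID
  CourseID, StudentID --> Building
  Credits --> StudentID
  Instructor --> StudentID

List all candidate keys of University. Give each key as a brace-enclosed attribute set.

{Building, Instructor}⁺ = {Building, CourseID, Credits, Dept, Grade, Instructor, Semester, StudentID} — all of the relation — so {Building, Instructor} is a candidate key.
{CourseID, Credits}⁺ = {Building, CourseID, Credits, Dept, Grade, Instructor, Semester, StudentID} — all of the relation — so {CourseID, Credits} is a candidate key.
{CourseID, Instructor}⁺ = {Building, CourseID, Credits, Dept, Grade, Instructor, Semester, StudentID} — all of the relation — so {CourseID, Instructor} is a candidate key.
{CourseID, StudentID}⁺ = {Building, CourseID, Credits, Dept, Grade, Instructor, Semester, StudentID} — all of the relation — so {CourseID, StudentID} is a candidate key.
No proper subset of any of these is a key, and no other minimal superkey exists.

{Building, Instructor}, {CourseID, Credits}, {CourseID, Instructor}, {CourseID, StudentID}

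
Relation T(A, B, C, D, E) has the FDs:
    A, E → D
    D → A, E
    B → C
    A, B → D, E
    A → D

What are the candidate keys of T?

{A, B}, {B, D}

No FD produces {B}, so it must be in every candidate key.
{A, B}⁺ = {A, B, C, D, E}, which is every attribute, so {A, B} is a candidate key.
{B, D}⁺ = {A, B, C, D, E}, which is every attribute, so {B, D} is a candidate key.
These are minimal and exhaustive — every other superkey contains one of them.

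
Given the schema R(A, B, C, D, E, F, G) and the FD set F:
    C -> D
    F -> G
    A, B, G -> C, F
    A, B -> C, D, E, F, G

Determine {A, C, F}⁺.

Start with {A, C, F}.
C -> D applies; add {D} → now {A, C, D, F}.
F -> G applies; add {G} → now {A, C, D, F, G}.
No further FD applies.

{A, C, D, F, G}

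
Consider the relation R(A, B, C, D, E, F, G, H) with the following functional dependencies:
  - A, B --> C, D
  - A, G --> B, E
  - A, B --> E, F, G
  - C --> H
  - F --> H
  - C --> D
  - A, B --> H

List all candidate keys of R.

{A, B}, {A, G}

{A} never appears on the right of any FD, so every key must include it.
Closure of {A, B} is {A, B, C, D, E, F, G, H}, the whole schema; {A, B} is a candidate key.
Closure of {A, G} is {A, B, C, D, E, F, G, H}, the whole schema; {A, G} is a candidate key.
These are minimal and exhaustive — every other superkey contains one of them.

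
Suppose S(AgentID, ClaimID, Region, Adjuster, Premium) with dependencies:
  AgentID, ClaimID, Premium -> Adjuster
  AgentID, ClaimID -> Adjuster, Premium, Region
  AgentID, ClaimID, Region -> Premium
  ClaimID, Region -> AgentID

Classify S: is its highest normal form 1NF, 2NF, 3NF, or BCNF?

Candidate keys: {AgentID, ClaimID}, {ClaimID, Region}. Prime attributes: {AgentID, ClaimID, Region}.
Each dependency's left side is a superkey — BCNF holds.

BCNF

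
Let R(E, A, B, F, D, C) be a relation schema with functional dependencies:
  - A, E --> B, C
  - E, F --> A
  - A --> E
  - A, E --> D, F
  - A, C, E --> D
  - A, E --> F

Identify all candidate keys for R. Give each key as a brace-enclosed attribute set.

{A}, {E, F}

{A}⁺ = {A, B, C, D, E, F} — all of the relation — so {A} is a candidate key.
{E, F}⁺ = {A, B, C, D, E, F} — all of the relation — so {E, F} is a candidate key.
Any other superkey properly contains one of these, so there are no further candidate keys.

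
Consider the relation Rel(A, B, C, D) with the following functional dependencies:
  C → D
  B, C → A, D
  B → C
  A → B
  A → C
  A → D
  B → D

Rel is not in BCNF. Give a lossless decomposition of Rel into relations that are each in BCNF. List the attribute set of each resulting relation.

{A, B, C}; {C, D}

Candidate keys of the original relation: {A}, {B}.
Within {A, B, C, D}: {C}⁺ ∩ {A, B, C, D} = {C, D}, not the whole set, so C → D violates BCNF; decompose into {C, D} and {A, B, C}.
{C, D}: every determinant is a superkey — BCNF.
{A, B, C}: every determinant is a superkey — BCNF.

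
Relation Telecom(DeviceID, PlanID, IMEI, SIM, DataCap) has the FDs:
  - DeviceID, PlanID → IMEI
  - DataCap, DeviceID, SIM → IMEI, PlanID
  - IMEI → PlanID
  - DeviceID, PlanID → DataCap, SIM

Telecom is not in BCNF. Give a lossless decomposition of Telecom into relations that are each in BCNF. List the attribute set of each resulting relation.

{DataCap, DeviceID, IMEI, SIM}; {IMEI, PlanID}

Candidate keys of the original relation: {DataCap, DeviceID, SIM}, {DeviceID, IMEI}, {DeviceID, PlanID}.
Within {DataCap, DeviceID, IMEI, PlanID, SIM}: {IMEI}⁺ ∩ {DataCap, DeviceID, IMEI, PlanID, SIM} = {IMEI, PlanID}, not the whole set, so IMEI → PlanID violates BCNF; decompose into {IMEI, PlanID} and {DataCap, DeviceID, IMEI, SIM}.
{IMEI, PlanID} has no BCNF violation.
{DataCap, DeviceID, IMEI, SIM} has no BCNF violation.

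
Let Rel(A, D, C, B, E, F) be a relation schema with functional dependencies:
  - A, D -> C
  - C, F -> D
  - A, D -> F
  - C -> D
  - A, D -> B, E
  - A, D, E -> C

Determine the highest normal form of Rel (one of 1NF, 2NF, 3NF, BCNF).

Candidate keys: {A, C}, {A, D}. Prime attributes: {A, C, D}.
C, F -> D breaks BCNF: {C, F}⁺ = {C, D, F}, so {C, F} is not a superkey.
Its right-hand attributes {D} are all prime, as are those of every other non-superkey FD — the relation is in 3NF.

3NF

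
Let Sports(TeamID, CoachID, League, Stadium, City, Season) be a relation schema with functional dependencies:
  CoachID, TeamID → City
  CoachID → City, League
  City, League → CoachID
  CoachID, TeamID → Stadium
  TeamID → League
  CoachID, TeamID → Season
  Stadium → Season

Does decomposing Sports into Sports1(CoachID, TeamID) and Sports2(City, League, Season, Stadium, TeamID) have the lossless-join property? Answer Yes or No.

Sports1 ∩ Sports2 = {TeamID}; its closure under F is {League, TeamID}.
The closure covers neither Sports1 nor Sports2 entirely; the join is not lossless.

No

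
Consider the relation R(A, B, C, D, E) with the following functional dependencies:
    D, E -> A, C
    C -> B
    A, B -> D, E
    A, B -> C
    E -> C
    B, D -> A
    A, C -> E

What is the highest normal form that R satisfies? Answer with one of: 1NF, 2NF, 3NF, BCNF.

3NF

Candidate keys: {A, B}, {A, C}, {A, E}, {B, D}, {C, D}, {D, E}. Prime attributes: {A, B, C, D, E}.
C -> B: {C}⁺ = {B, C}, which is not all of the attributes, so the left side is not a superkey — BCNF is violated.
Since {B} ⊆ prime attributes and every other non-superkey FD also has a prime right side, the schema is in 3NF.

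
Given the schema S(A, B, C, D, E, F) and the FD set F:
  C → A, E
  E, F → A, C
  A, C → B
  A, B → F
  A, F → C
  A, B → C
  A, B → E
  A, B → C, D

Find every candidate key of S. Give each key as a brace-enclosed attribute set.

{A, B}, {A, F}, {C}, {E, F}

{C} is a candidate key since {C}⁺ = {A, B, C, D, E, F} covers every attribute.
{A, B} is a candidate key since {A, B}⁺ = {A, B, C, D, E, F} covers every attribute.
{A, F} is a candidate key since {A, F}⁺ = {A, B, C, D, E, F} covers every attribute.
{E, F} is a candidate key since {E, F}⁺ = {A, B, C, D, E, F} covers every attribute.
Any other superkey properly contains one of these, so there are no further candidate keys.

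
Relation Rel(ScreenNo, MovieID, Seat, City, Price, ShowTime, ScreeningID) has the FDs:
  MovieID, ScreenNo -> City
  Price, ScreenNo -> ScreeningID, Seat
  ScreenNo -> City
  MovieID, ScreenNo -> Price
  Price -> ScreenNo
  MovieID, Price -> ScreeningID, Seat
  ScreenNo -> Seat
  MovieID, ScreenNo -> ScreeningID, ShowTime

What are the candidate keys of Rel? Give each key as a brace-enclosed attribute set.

{MovieID} never appears on the right of any FD, so every key must include it.
{MovieID, Price} is a candidate key since {MovieID, Price}⁺ = {City, MovieID, Price, ScreenNo, ScreeningID, Seat, ShowTime} covers every attribute.
{MovieID, ScreenNo} is a candidate key since {MovieID, ScreenNo}⁺ = {City, MovieID, Price, ScreenNo, ScreeningID, Seat, ShowTime} covers every attribute.
These are minimal and exhaustive — every other superkey contains one of them.

{MovieID, Price}, {MovieID, ScreenNo}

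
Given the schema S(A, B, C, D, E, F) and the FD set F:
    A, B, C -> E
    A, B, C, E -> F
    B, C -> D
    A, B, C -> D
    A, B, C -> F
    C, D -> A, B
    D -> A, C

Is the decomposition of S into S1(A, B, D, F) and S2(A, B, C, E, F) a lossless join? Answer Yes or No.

No

The shared attributes are {A, B, F} and {A, B, F}⁺ = {A, B, F}.
The closure covers neither S1 nor S2 entirely; the join is not lossless.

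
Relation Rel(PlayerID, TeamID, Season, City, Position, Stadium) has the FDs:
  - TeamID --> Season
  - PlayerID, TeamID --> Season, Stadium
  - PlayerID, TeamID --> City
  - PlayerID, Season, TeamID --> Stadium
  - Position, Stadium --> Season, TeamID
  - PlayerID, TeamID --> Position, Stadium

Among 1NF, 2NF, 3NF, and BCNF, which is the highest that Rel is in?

1NF

Candidate keys: {PlayerID, Position, Stadium}, {PlayerID, TeamID}. Prime attributes: {PlayerID, Position, Stadium, TeamID}.
TeamID --> Season breaks BCNF: {TeamID}⁺ = {Season, TeamID}, so {TeamID} is not a superkey.
Because {Season} is non-prime and the left side of TeamID --> Season is not a superkey, the relation is not in 3NF.
{TeamID} is a proper subset of the key {PlayerID, TeamID}, and {TeamID}⁺ contains the non-prime attribute {Season} — a partial dependency, so 2NF is violated.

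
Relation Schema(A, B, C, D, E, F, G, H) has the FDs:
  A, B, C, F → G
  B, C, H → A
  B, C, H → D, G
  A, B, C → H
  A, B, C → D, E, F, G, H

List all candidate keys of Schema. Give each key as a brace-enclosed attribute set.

Attributes never on any right-hand side: {B, C} — every candidate key must contain all of them.
Closure of {A, B, C} is {A, B, C, D, E, F, G, H}, the whole schema; {A, B, C} is a candidate key.
Closure of {B, C, H} is {A, B, C, D, E, F, G, H}, the whole schema; {B, C, H} is a candidate key.
No proper subset of any of these is a key, and no other minimal superkey exists.

{A, B, C}, {B, C, H}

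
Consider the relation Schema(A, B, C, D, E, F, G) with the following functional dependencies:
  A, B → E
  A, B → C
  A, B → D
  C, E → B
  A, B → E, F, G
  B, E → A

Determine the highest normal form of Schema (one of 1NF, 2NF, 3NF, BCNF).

Candidate keys: {A, B}, {B, E}, {C, E}. Prime attributes: {A, B, C, E}.
Every FD has a superkey on the left, so the relation is in BCNF.

BCNF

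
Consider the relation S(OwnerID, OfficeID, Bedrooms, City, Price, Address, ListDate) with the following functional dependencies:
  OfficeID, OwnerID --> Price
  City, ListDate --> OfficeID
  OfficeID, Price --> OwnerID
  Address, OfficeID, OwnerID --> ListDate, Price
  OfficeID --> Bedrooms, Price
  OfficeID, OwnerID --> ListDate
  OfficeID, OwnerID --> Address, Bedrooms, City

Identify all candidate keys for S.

{City, ListDate}, {OfficeID}

{OfficeID}⁺ = {Address, Bedrooms, City, ListDate, OfficeID, OwnerID, Price} — all of the relation — so {OfficeID} is a candidate key.
{City, ListDate}⁺ = {Address, Bedrooms, City, ListDate, OfficeID, OwnerID, Price} — all of the relation — so {City, ListDate} is a candidate key.
These are minimal and exhaustive — every other superkey contains one of them.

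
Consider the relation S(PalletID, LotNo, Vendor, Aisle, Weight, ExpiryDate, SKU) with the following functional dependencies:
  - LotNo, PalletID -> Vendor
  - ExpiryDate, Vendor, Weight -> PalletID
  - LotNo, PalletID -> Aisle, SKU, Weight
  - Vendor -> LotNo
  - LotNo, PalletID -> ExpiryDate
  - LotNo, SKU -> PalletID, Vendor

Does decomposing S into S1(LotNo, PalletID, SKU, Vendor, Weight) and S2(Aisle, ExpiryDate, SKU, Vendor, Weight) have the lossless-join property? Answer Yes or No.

Common attributes: {SKU, Vendor, Weight}; their closure is {Aisle, ExpiryDate, LotNo, PalletID, SKU, Vendor, Weight}.
S1 is contained in that closure, so S1 ∩ S2 -> S1 holds and the join is lossless.

Yes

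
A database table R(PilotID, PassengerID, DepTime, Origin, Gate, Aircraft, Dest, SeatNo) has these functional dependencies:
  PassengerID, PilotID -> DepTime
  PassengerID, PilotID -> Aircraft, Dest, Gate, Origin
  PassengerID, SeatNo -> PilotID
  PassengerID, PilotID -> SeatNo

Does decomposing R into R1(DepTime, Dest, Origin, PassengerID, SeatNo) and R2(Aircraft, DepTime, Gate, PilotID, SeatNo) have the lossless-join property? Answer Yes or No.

No

Common attributes: {DepTime, SeatNo}; their closure is {DepTime, SeatNo}.
Neither R1 nor R2 is contained in that closure, so the decomposition is lossy.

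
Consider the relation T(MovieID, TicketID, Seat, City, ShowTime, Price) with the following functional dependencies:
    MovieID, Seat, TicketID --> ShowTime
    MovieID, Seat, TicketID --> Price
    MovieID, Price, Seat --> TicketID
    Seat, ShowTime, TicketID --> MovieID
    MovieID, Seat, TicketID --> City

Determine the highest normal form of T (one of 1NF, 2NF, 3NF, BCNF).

Candidate keys: {MovieID, Price, Seat}, {MovieID, Seat, TicketID}, {Seat, ShowTime, TicketID}. Prime attributes: {MovieID, Price, Seat, ShowTime, TicketID}.
The left-hand side of every FD is a superkey, so BCNF is satisfied.

BCNF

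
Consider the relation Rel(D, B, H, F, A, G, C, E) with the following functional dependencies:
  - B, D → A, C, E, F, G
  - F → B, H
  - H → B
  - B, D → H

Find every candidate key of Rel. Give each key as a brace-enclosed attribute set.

{B, D}, {D, F}, {D, H}

No FD produces {D}, so it must be in every candidate key.
{B, D}⁺ = {A, B, C, D, E, F, G, H} — all of the relation — so {B, D} is a candidate key.
{D, F}⁺ = {A, B, C, D, E, F, G, H} — all of the relation — so {D, F} is a candidate key.
{D, H}⁺ = {A, B, C, D, E, F, G, H} — all of the relation — so {D, H} is a candidate key.
These are minimal and exhaustive — every other superkey contains one of them.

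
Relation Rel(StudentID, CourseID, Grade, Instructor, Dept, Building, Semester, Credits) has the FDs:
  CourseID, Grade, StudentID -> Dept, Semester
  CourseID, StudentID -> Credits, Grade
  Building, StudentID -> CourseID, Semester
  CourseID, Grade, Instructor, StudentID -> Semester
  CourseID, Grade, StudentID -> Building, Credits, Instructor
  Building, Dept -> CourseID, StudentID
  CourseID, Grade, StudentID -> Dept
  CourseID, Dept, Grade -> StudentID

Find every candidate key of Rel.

{Building, Dept}⁺ = {Building, CourseID, Credits, Dept, Grade, Instructor, Semester, StudentID} — all of the relation — so {Building, Dept} is a candidate key.
{Building, StudentID}⁺ = {Building, CourseID, Credits, Dept, Grade, Instructor, Semester, StudentID} — all of the relation — so {Building, StudentID} is a candidate key.
{CourseID, StudentID}⁺ = {Building, CourseID, Credits, Dept, Grade, Instructor, Semester, StudentID} — all of the relation — so {CourseID, StudentID} is a candidate key.
{CourseID, Dept, Grade}⁺ = {Building, CourseID, Credits, Dept, Grade, Instructor, Semester, StudentID} — all of the relation — so {CourseID, Dept, Grade} is a candidate key.
No proper subset of any of these is a key, and no other minimal superkey exists.

{Building, Dept}, {Building, StudentID}, {CourseID, Dept, Grade}, {CourseID, StudentID}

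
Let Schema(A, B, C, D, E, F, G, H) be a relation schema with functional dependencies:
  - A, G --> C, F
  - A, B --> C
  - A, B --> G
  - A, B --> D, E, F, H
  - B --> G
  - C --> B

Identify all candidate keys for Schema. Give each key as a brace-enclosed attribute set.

{A} never appears on the right of any FD, so every key must include it.
{A, B}⁺ = {A, B, C, D, E, F, G, H} — all of the relation — so {A, B} is a candidate key.
{A, C}⁺ = {A, B, C, D, E, F, G, H} — all of the relation — so {A, C} is a candidate key.
{A, G}⁺ = {A, B, C, D, E, F, G, H} — all of the relation — so {A, G} is a candidate key.
These are minimal and exhaustive — every other superkey contains one of them.

{A, B}, {A, C}, {A, G}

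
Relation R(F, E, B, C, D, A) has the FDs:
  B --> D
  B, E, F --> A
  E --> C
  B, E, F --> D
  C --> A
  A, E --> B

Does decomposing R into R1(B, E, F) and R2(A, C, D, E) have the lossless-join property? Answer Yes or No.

R1 ∩ R2 = {E}; its closure under F is {A, B, C, D, E}.
Since R2 ⊆ {A, B, C, D, E}, the intersection is a superkey of R2; the decomposition is lossless.

Yes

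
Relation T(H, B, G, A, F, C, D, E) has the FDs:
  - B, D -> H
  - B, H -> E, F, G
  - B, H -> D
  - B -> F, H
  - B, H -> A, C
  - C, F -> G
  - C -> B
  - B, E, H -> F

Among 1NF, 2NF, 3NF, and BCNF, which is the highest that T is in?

Candidate keys: {B}, {C}. Prime attributes: {B, C}.
Each dependency's left side is a superkey — BCNF holds.

BCNF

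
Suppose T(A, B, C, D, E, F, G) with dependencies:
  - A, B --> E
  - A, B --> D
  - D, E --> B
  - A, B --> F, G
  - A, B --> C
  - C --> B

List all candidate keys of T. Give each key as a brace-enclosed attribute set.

{A, B}, {A, C}, {A, D, E}

Attributes never on any right-hand side: {A} — every candidate key must contain it.
Closure of {A, B} is {A, B, C, D, E, F, G}, the whole schema; {A, B} is a candidate key.
Closure of {A, C} is {A, B, C, D, E, F, G}, the whole schema; {A, C} is a candidate key.
Closure of {A, D, E} is {A, B, C, D, E, F, G}, the whole schema; {A, D, E} is a candidate key.
Any other superkey properly contains one of these, so there are no further candidate keys.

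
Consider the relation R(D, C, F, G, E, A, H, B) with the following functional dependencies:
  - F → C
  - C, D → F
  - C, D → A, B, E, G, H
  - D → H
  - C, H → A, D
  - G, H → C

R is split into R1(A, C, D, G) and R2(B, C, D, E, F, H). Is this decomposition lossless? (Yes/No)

Yes

Common attributes: {C, D}; their closure is {A, B, C, D, E, F, G, H}.
This includes all of R1, so the common attributes are a superkey of R1 — the join is lossless.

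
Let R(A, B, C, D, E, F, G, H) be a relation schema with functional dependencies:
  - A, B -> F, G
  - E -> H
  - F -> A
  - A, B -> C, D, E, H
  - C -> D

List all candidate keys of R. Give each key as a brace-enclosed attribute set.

{A, B}, {B, F}

{B} never appears on the right of any FD, so every key must include it.
{A, B}⁺ = {A, B, C, D, E, F, G, H} — all of the relation — so {A, B} is a candidate key.
{B, F}⁺ = {A, B, C, D, E, F, G, H} — all of the relation — so {B, F} is a candidate key.
These are minimal and exhaustive — every other superkey contains one of them.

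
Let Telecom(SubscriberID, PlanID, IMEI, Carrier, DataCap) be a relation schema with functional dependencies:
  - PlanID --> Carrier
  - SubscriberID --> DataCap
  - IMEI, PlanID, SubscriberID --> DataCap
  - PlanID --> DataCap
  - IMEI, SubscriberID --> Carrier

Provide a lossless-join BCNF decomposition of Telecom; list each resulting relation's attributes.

{Carrier, DataCap, PlanID}; {IMEI, PlanID, SubscriberID}

Candidate key of the original relation: {IMEI, PlanID, SubscriberID}.
Within {Carrier, DataCap, IMEI, PlanID, SubscriberID}: {PlanID}⁺ ∩ {Carrier, DataCap, IMEI, PlanID, SubscriberID} = {Carrier, DataCap, PlanID}, not the whole set, so PlanID --> Carrier, DataCap violates BCNF; decompose into {Carrier, DataCap, PlanID} and {IMEI, PlanID, SubscriberID}.
{Carrier, DataCap, PlanID} is in BCNF.
{IMEI, PlanID, SubscriberID} is in BCNF.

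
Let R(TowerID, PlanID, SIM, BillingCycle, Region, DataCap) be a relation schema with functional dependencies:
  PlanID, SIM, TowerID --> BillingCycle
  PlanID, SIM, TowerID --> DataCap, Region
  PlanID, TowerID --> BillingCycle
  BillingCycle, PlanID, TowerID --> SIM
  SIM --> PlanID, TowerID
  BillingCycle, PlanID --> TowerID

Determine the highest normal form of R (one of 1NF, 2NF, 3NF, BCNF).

BCNF

Candidate keys: {BillingCycle, PlanID}, {PlanID, TowerID}, {SIM}. Prime attributes: {BillingCycle, PlanID, SIM, TowerID}.
Every FD has a superkey on the left, so the relation is in BCNF.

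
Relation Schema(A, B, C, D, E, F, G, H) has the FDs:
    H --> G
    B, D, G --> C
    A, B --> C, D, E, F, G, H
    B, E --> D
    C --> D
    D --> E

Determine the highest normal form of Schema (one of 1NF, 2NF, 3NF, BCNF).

Candidate key: {A, B}. Prime attributes: {A, B}.
H --> G: {H}⁺ = {G, H}, which is not all of the attributes, so the left side is not a superkey — BCNF is violated.
H --> G has non-prime {G} on the right and a non-superkey on the left, so 3NF fails.
Checking every proper subset of each key, none determines a non-prime attribute — 2NF is satisfied.

2NF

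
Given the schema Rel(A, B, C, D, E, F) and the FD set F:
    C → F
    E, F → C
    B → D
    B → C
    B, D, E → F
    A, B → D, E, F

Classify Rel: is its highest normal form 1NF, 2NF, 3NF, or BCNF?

1NF

Candidate key: {A, B}. Prime attributes: {A, B}.
For C → F we have {C}⁺ = {C, F}; {C} is not a superkey, so BCNF fails.
Because {F} is non-prime and the left side of C → F is not a superkey, the relation is not in 3NF.
{B} is a proper subset of the key {A, B}, and {B}⁺ contains the non-prime attributes {C, D, F} — a partial dependency, so 2NF is violated.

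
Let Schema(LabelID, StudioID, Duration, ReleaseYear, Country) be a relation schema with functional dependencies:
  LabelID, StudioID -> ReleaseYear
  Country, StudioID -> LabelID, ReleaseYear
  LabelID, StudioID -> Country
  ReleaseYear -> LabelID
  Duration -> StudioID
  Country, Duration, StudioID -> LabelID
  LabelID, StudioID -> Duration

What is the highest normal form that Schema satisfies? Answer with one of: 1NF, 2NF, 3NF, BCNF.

3NF

Candidate keys: {Country, Duration}, {Country, StudioID}, {Duration, LabelID}, {Duration, ReleaseYear}, {LabelID, StudioID}, {ReleaseYear, StudioID}. Prime attributes: {Country, Duration, LabelID, ReleaseYear, StudioID}.
ReleaseYear -> LabelID: {ReleaseYear}⁺ = {LabelID, ReleaseYear}, which is not all of the attributes, so the left side is not a superkey — BCNF is violated.
Since {LabelID} ⊆ prime attributes and every other non-superkey FD also has a prime right side, the schema is in 3NF.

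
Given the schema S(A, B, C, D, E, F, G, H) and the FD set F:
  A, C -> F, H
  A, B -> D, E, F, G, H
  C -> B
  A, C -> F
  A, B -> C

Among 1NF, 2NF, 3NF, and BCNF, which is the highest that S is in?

Candidate keys: {A, B}, {A, C}. Prime attributes: {A, B, C}.
C -> B breaks BCNF: {C}⁺ = {B, C}, so {C} is not a superkey.
But every attribute on its right side ({B}) is prime, and the same holds for every other non-superkey FD, so 3NF still holds.

3NF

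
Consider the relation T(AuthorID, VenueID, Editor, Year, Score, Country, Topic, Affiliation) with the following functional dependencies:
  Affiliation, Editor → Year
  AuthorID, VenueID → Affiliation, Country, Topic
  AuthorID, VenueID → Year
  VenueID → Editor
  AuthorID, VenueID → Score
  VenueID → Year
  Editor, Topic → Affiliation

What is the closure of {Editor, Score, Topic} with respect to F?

Start with {Editor, Score, Topic}.
Editor, Topic → Affiliation applies; add {Affiliation} → now {Affiliation, Editor, Score, Topic}.
Affiliation, Editor → Year applies; add {Year} → now {Affiliation, Editor, Score, Topic, Year}.
No further FD applies.

{Affiliation, Editor, Score, Topic, Year}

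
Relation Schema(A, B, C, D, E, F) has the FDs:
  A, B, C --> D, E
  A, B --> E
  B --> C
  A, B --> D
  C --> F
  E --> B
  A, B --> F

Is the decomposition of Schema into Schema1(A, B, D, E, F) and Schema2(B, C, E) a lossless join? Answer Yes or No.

Yes

The shared attributes are {B, E} and {B, E}⁺ = {B, C, E, F}.
Schema2 is contained in that closure, so Schema1 ∩ Schema2 --> Schema2 holds and the join is lossless.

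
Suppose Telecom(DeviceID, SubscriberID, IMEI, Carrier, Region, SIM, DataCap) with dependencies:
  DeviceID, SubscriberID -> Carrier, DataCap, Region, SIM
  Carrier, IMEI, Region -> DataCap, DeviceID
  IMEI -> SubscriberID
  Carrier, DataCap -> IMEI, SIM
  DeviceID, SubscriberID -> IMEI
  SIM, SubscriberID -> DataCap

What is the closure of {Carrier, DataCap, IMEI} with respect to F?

Start with {Carrier, DataCap, IMEI}.
IMEI -> SubscriberID applies; add {SubscriberID} → now {Carrier, DataCap, IMEI, SubscriberID}.
Carrier, DataCap -> IMEI, SIM applies; add {SIM} → now {Carrier, DataCap, IMEI, SIM, SubscriberID}.
No further FD applies.

{Carrier, DataCap, IMEI, SIM, SubscriberID}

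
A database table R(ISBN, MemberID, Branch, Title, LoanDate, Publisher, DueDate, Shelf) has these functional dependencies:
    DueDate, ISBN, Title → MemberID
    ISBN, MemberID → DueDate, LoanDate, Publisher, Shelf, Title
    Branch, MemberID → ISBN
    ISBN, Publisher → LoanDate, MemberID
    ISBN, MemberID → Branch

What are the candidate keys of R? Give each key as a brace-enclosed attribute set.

{Branch, MemberID}⁺ = {Branch, DueDate, ISBN, LoanDate, MemberID, Publisher, Shelf, Title} — all of the relation — so {Branch, MemberID} is a candidate key.
{ISBN, MemberID}⁺ = {Branch, DueDate, ISBN, LoanDate, MemberID, Publisher, Shelf, Title} — all of the relation — so {ISBN, MemberID} is a candidate key.
{ISBN, Publisher}⁺ = {Branch, DueDate, ISBN, LoanDate, MemberID, Publisher, Shelf, Title} — all of the relation — so {ISBN, Publisher} is a candidate key.
{DueDate, ISBN, Title}⁺ = {Branch, DueDate, ISBN, LoanDate, MemberID, Publisher, Shelf, Title} — all of the relation — so {DueDate, ISBN, Title} is a candidate key.
Any other superkey properly contains one of these, so there are no further candidate keys.

{Branch, MemberID}, {DueDate, ISBN, Title}, {ISBN, MemberID}, {ISBN, Publisher}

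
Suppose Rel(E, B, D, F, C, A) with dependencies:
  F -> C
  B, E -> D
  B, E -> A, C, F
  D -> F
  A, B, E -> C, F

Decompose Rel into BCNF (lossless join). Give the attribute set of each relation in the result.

Candidate key of the original relation: {B, E}.
In {A, B, C, D, E, F}, {F} is not a superkey ({F}⁺ restricted to this set is {C, F}), so split on F -> C into {C, F} and {A, B, D, E, F}.
{C, F}: every determinant is a superkey — BCNF.
In {A, B, D, E, F}, {D} is not a superkey ({D}⁺ restricted to this set is {D, F}), so split on D -> F into {D, F} and {A, B, D, E}.
{D, F}: every determinant is a superkey — BCNF.
{A, B, D, E}: every determinant is a superkey — BCNF.

{A, B, D, E}; {C, F}; {D, F}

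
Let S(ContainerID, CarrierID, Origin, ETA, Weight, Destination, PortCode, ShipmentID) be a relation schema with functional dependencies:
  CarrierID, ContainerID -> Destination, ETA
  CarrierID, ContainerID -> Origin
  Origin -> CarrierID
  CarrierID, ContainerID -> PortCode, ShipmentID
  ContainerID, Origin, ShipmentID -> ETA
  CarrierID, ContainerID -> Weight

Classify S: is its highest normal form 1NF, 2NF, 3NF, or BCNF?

Candidate keys: {CarrierID, ContainerID}, {ContainerID, Origin}. Prime attributes: {CarrierID, ContainerID, Origin}.
Origin -> CarrierID breaks BCNF: {Origin}⁺ = {CarrierID, Origin}, so {Origin} is not a superkey.
Its right-hand attributes {CarrierID} are all prime, as are those of every other non-superkey FD — the relation is in 3NF.

3NF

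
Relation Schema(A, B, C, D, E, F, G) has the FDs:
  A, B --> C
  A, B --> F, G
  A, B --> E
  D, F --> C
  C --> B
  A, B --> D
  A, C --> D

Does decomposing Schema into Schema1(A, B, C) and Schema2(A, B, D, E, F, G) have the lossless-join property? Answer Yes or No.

Yes

The shared attributes are {A, B} and {A, B}⁺ = {A, B, C, D, E, F, G}.
Since Schema1 ⊆ {A, B, C, D, E, F, G}, the intersection is a superkey of Schema1; the decomposition is lossless.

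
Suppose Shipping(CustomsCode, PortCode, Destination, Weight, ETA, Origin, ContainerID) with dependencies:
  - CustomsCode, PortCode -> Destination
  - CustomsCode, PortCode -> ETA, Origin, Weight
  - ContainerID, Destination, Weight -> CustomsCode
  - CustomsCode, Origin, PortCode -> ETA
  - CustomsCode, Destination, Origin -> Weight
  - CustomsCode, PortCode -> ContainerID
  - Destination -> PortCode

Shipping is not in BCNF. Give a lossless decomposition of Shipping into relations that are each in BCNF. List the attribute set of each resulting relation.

Candidate keys of the original relation: {ContainerID, Destination, Weight}, {CustomsCode, Destination}, {CustomsCode, PortCode}.
{ContainerID, CustomsCode, Destination, ETA, Origin, PortCode, Weight}: {Destination} determines {Destination, PortCode} here but is not a superkey — split on Destination -> PortCode, giving {Destination, PortCode} and {ContainerID, CustomsCode, Destination, ETA, Origin, Weight}.
{Destination, PortCode} is in BCNF.
{ContainerID, CustomsCode, Destination, ETA, Origin, Weight} is in BCNF.

{ContainerID, CustomsCode, Destination, ETA, Origin, Weight}; {Destination, PortCode}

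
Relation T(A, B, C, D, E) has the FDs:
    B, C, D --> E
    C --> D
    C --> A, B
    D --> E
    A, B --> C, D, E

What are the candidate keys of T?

{C} is a candidate key since {C}⁺ = {A, B, C, D, E} covers every attribute.
{A, B} is a candidate key since {A, B}⁺ = {A, B, C, D, E} covers every attribute.
Any other superkey properly contains one of these, so there are no further candidate keys.

{A, B}, {C}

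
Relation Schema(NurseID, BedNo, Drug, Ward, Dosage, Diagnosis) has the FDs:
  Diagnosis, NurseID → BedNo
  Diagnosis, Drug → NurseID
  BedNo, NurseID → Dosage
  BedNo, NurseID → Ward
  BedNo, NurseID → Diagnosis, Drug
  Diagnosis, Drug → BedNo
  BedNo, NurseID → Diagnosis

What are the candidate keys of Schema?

{BedNo, NurseID}⁺ = {BedNo, Diagnosis, Dosage, Drug, NurseID, Ward} — all of the relation — so {BedNo, NurseID} is a candidate key.
{Diagnosis, Drug}⁺ = {BedNo, Diagnosis, Dosage, Drug, NurseID, Ward} — all of the relation — so {Diagnosis, Drug} is a candidate key.
{Diagnosis, NurseID}⁺ = {BedNo, Diagnosis, Dosage, Drug, NurseID, Ward} — all of the relation — so {Diagnosis, NurseID} is a candidate key.
These are minimal and exhaustive — every other superkey contains one of them.

{BedNo, NurseID}, {Diagnosis, Drug}, {Diagnosis, NurseID}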